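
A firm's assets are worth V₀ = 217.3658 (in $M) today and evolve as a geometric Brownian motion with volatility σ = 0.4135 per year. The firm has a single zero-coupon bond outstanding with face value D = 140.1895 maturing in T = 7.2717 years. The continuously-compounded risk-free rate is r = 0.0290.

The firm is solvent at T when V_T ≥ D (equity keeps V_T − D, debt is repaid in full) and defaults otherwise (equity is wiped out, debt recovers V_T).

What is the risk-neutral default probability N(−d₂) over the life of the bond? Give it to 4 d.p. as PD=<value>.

d₁ = [ln(V₀/D) + (r + σ²/2)T] / (σ√T)
   = [ln(217.3658/140.1895) + (0.0290 + 0.5·0.4135²)·7.2717] / (0.4135·√7.2717)
   = [0.438587 + 0.832545] / 1.115048 = 1.139980
d₂ = d₁ − σ√T = 1.139980 − 1.115048 = 0.024932
risk-neutral PD = N(−d₂) = N(-0.024932) = 0.490055

PD=0.4901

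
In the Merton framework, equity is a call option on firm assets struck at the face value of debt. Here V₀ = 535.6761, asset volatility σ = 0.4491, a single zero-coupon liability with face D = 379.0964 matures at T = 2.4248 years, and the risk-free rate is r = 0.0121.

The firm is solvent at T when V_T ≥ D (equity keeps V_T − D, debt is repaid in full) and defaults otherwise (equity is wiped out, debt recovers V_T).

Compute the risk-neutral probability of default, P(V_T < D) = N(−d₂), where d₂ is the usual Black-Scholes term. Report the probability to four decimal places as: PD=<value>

PD=0.4260

d₁ = [ln(V₀/D) + (r + σ²/2)T] / (σ√T)
   = [ln(535.6761/379.0964) + (0.0121 + 0.5·0.4491²)·2.4248] / (0.4491·√2.4248)
   = [0.345739 + 0.273870] / 0.699328 = 0.886006
d₂ = d₁ − σ√T = 0.886006 − 0.699328 = 0.186678
risk-neutral PD = N(−d₂) = N(-0.186678) = 0.425956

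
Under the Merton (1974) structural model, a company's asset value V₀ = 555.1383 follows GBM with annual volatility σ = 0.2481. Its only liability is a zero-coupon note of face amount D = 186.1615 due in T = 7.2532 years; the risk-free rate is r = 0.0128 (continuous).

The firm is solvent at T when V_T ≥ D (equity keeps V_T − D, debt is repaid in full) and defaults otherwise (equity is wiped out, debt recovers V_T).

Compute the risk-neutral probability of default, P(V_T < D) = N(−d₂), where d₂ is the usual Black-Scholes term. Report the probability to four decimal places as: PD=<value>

d₁ = [ln(V₀/D) + (r + σ²/2)T] / (σ√T)
   = [ln(555.1383/186.1615) + (0.0128 + 0.5·0.2481²)·7.2532] / (0.2481·√7.2532)
   = [1.092603 + 0.316071] / 0.668177 = 2.108234
d₂ = d₁ − σ√T = 2.108234 − 0.668177 = 1.440057
risk-neutral PD = N(−d₂) = N(-1.440057) = 0.074926

PD=0.0749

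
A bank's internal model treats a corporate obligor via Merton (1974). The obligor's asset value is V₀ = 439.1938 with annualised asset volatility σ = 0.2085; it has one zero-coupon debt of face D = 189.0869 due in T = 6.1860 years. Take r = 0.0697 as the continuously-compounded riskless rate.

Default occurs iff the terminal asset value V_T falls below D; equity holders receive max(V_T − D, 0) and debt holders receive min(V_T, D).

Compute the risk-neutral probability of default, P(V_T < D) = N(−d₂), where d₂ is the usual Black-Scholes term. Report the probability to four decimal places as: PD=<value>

PD=0.0140

d₁ = [ln(V₀/D) + (r + σ²/2)T] / (σ√T)
   = [ln(439.1938/189.0869) + (0.0697 + 0.5·0.2085²)·6.1860] / (0.2085·√6.1860)
   = [0.842734 + 0.565624] / 0.518574 = 2.715827
d₂ = d₁ − σ√T = 2.715827 − 0.518574 = 2.197252
risk-neutral PD = N(−d₂) = N(-2.197252) = 0.014001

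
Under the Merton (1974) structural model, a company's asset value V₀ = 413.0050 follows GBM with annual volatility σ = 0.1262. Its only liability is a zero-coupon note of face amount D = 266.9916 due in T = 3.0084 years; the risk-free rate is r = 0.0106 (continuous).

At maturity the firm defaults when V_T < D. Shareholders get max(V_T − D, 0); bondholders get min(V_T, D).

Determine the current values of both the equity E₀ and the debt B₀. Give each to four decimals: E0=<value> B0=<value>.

d₁ = [ln(V₀/D) + (r + σ²/2)T] / (σ√T)
   = [ln(413.0050/266.9916) + (0.0106 + 0.5·0.1262²)·3.0084] / (0.1262·√3.0084)
   = [0.436243 + 0.055846] / 0.218891 = 2.248100
d₂ = d₁ − σ√T = 2.248100 − 0.218891 = 2.029210
N(d₁) = 0.987715,  N(d₂) = 0.978782,  e^(−rT) = 0.968614
E₀ = V₀·N(d₁) − D·e^(−rT)·N(d₂)
   = 413.0050·0.987715 − 266.9916·0.968614·0.978782 = 154.806807
B₀ = V₀ − E₀ = 413.0050 − 154.806807 = 258.198193

E0=154.8068 B0=258.1982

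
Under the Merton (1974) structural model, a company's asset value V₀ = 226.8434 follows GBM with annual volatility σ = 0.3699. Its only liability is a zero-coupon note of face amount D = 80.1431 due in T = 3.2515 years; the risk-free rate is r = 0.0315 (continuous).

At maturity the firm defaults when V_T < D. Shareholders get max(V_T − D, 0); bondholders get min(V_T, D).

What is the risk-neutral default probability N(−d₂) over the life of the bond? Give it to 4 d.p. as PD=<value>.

d₁ = [ln(V₀/D) + (r + σ²/2)T] / (σ√T)
   = [ln(226.8434/80.1431) + (0.0315 + 0.5·0.3699²)·3.2515] / (0.3699·√3.2515)
   = [1.040446 + 0.324867] / 0.667001 = 2.046945
d₂ = d₁ − σ√T = 2.046945 − 0.667001 = 1.379944
risk-neutral PD = N(−d₂) = N(-1.379944) = 0.083802

PD=0.0838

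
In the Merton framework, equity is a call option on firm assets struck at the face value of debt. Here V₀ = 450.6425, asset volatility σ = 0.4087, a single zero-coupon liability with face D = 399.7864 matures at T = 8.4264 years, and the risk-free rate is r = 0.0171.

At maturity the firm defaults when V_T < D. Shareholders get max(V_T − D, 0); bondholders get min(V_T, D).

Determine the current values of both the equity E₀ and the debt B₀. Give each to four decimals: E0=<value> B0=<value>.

E0=234.1780 B0=216.4645

d₁ = [ln(V₀/D) + (r + σ²/2)T] / (σ√T)
   = [ln(450.6425/399.7864) + (0.0171 + 0.5·0.4087²)·8.4264] / (0.4087·√8.4264)
   = [0.119744 + 0.847846] / 1.186385 = 0.815578
d₂ = d₁ − σ√T = 0.815578 − 1.186385 = -0.370807
N(d₁) = 0.792629,  N(d₂) = 0.355391,  e^(−rT) = 0.865809
E₀ = V₀·N(d₁) − D·e^(−rT)·N(d₂)
   = 450.6425·0.792629 − 399.7864·0.865809·0.355391 = 234.178046
B₀ = V₀ − E₀ = 450.6425 − 234.178046 = 216.464454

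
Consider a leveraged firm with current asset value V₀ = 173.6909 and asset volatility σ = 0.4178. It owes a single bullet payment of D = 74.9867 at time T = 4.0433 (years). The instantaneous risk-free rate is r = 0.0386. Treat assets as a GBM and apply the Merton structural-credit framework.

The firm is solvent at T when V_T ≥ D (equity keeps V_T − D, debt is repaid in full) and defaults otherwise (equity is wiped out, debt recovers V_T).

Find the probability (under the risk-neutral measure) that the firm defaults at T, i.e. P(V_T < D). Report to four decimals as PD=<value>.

d₁ = [ln(V₀/D) + (r + σ²/2)T] / (σ√T)
   = [ln(173.6909/74.9867) + (0.0386 + 0.5·0.4178²)·4.0433] / (0.4178·√4.0433)
   = [0.839967 + 0.508964] / 0.840111 = 1.605659
d₂ = d₁ − σ√T = 1.605659 − 0.840111 = 0.765548
risk-neutral PD = N(−d₂) = N(-0.765548) = 0.221973

PD=0.2220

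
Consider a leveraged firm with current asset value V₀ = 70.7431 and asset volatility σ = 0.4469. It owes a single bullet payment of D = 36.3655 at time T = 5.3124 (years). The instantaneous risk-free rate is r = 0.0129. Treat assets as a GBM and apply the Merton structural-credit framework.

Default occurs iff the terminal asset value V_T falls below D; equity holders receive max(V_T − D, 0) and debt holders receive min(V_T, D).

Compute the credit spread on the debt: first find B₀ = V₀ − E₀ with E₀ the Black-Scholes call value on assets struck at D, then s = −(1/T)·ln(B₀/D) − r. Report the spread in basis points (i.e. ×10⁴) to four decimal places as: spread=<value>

d₁ = [ln(V₀/D) + (r + σ²/2)T] / (σ√T)
   = [ln(70.7431/36.3655) + (0.0129 + 0.5·0.4469²)·5.3124] / (0.4469·√5.3124)
   = [0.665434 + 0.599025] / 1.030044 = 1.227578
d₂ = d₁ − σ√T = 1.227578 − 1.030044 = 0.197535
N(d₁) = 0.890197,  N(d₂) = 0.578295,  e^(−rT) = 0.933765
E₀ = V₀·N(d₁) − D·e^(−rT)·N(d₂)
   = 70.7431·0.890197 − 36.3655·0.933765·0.578295 = 43.338233
B₀ = V₀ − E₀ = 70.7431 − 43.338233 = 27.404867
spread = −(1/T)·ln(B₀/D) − r = −(1/5.3124)·ln(27.404867/36.3655) − 0.0129 = 0.04035275
in basis points: 0.04035275 × 10⁴ = 403.5275 bp

spread=403.5275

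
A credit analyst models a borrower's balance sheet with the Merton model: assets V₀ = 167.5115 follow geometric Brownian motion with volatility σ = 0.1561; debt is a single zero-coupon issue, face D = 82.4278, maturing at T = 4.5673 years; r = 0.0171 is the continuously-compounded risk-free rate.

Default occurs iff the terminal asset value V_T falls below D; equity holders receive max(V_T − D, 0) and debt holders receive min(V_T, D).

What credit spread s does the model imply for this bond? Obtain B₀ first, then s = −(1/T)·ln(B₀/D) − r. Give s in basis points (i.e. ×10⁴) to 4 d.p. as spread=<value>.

d₁ = [ln(V₀/D) + (r + σ²/2)T] / (σ√T)
   = [ln(167.5115/82.4278) + (0.0171 + 0.5·0.1561²)·4.5673] / (0.1561·√4.5673)
   = [0.709129 + 0.133747] / 0.333605 = 2.526569
d₂ = d₁ − σ√T = 2.526569 − 0.333605 = 2.192964
N(d₁) = 0.994241,  N(d₂) = 0.985845,  e^(−rT) = 0.924871
E₀ = V₀·N(d₁) − D·e^(−rT)·N(d₂)
   = 167.5115·0.994241 − 82.4278·0.924871·0.985845 = 91.390790
B₀ = V₀ − E₀ = 167.5115 − 91.390790 = 76.120710
spread = −(1/T)·ln(B₀/D) − r = −(1/4.5673)·ln(76.120710/82.4278) − 0.0171 = 0.00032876
in basis points: 0.00032876 × 10⁴ = 3.2876 bp

spread=3.2876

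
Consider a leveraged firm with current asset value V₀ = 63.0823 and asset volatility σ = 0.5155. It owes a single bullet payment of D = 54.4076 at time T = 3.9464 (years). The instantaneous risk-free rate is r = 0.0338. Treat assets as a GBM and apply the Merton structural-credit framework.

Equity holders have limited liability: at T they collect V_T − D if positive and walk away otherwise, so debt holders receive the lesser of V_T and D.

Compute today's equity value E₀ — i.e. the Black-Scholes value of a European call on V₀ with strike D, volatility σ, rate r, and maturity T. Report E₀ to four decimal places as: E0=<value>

E0=30.1337

d₁ = [ln(V₀/D) + (r + σ²/2)T] / (σ√T)
   = [ln(63.0823/54.4076) + (0.0338 + 0.5·0.5155²)·3.9464] / (0.5155·√3.9464)
   = [0.147936 + 0.657747] / 1.024069 = 0.786747
d₂ = d₁ − σ√T = 0.786747 − 1.024069 = -0.237322
N(d₁) = 0.784285,  N(d₂) = 0.406204,  e^(−rT) = 0.875125
E₀ = V₀·N(d₁) − D·e^(−rT)·N(d₂)
   = 63.0823·0.784285 − 54.4076·0.875125·0.406204 = 30.133747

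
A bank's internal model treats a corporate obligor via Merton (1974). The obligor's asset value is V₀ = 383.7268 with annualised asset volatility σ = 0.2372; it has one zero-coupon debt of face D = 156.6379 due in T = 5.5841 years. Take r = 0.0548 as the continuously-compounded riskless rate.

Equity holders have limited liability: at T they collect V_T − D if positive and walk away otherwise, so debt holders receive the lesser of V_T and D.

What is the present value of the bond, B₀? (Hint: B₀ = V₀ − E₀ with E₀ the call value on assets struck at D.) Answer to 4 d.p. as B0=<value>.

d₁ = [ln(V₀/D) + (r + σ²/2)T] / (σ√T)
   = [ln(383.7268/156.6379) + (0.0548 + 0.5·0.2372²)·5.5841] / (0.2372·√5.5841)
   = [0.895994 + 0.463100] / 0.560520 = 2.424702
d₂ = d₁ − σ√T = 2.424702 − 0.560520 = 1.864181
N(d₁) = 0.992340,  N(d₂) = 0.968852,  e^(−rT) = 0.736380
E₀ = V₀·N(d₁) − D·e^(−rT)·N(d₂)
   = 383.7268·0.992340 − 156.6379·0.736380·0.968852 = 269.034995
B₀ = V₀ − E₀ = 383.7268 − 269.034995 = 114.691805

B0=114.6918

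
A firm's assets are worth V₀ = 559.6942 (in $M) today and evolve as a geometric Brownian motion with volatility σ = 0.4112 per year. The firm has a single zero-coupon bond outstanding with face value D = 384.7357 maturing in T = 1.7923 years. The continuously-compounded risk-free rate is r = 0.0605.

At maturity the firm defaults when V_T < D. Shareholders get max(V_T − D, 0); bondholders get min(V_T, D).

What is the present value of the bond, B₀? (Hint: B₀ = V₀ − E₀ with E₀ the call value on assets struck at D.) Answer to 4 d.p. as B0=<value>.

B0=320.4715

d₁ = [ln(V₀/D) + (r + σ²/2)T] / (σ√T)
   = [ln(559.6942/384.7357) + (0.0605 + 0.5·0.4112²)·1.7923] / (0.4112·√1.7923)
   = [0.374834 + 0.259960] / 0.550501 = 1.153120
d₂ = d₁ − σ√T = 1.153120 − 0.550501 = 0.602618
N(d₁) = 0.875569,  N(d₂) = 0.726619,  e^(−rT) = 0.897238
E₀ = V₀·N(d₁) − D·e^(−rT)·N(d₂)
   = 559.6942·0.875569 − 384.7357·0.897238·0.726619 = 239.222713
B₀ = V₀ − E₀ = 559.6942 − 239.222713 = 320.471487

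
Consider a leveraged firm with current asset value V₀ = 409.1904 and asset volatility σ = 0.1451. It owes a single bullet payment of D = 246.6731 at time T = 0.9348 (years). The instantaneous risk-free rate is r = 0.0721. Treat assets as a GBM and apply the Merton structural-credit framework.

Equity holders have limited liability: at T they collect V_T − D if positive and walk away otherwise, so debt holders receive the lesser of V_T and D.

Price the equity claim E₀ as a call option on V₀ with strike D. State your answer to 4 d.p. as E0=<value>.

d₁ = [ln(V₀/D) + (r + σ²/2)T] / (σ√T)
   = [ln(409.1904/246.6731) + (0.0721 + 0.5·0.1451²)·0.9348] / (0.1451·√0.9348)
   = [0.506117 + 0.077240] / 0.140290 = 4.158217
d₂ = d₁ − σ√T = 4.158217 − 0.140290 = 4.017927
N(d₁) = 0.999984,  N(d₂) = 0.999971,  e^(−rT) = 0.934822
E₀ = V₀·N(d₁) − D·e^(−rT)·N(d₂)
   = 409.1904·0.999984 − 246.6731·0.934822·0.999971 = 178.595152

E0=178.5952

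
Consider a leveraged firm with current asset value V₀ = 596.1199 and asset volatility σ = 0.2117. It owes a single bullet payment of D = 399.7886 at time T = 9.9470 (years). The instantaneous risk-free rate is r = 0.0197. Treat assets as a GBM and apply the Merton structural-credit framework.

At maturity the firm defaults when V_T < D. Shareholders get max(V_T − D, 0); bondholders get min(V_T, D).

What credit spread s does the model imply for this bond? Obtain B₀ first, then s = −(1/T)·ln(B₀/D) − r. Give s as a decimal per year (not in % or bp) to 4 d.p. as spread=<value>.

spread=0.0093

d₁ = [ln(V₀/D) + (r + σ²/2)T] / (σ√T)
   = [ln(596.1199/399.7886) + (0.0197 + 0.5·0.2117²)·9.9470] / (0.2117·√9.9470)
   = [0.399506 + 0.418853] / 0.667678 = 1.225679
d₂ = d₁ − σ√T = 1.225679 − 0.667678 = 0.558001
N(d₁) = 0.889840,  N(d₂) = 0.711578,  e^(−rT) = 0.822048
E₀ = V₀·N(d₁) − D·e^(−rT)·N(d₂)
   = 596.1199·0.889840 − 399.7886·0.822048·0.711578 = 296.594419
B₀ = V₀ − E₀ = 596.1199 − 296.594419 = 299.525481
spread = −(1/T)·ln(B₀/D) − r = −(1/9.9470)·ln(299.525481/399.7886) − 0.0197 = 0.00932749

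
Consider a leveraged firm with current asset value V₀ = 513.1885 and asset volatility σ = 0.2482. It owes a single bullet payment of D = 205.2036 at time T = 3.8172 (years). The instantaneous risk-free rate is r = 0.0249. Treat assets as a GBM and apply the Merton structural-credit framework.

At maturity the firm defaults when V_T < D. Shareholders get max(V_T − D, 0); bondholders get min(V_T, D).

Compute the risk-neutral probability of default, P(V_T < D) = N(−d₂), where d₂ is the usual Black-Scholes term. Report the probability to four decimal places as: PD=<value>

d₁ = [ln(V₀/D) + (r + σ²/2)T] / (σ√T)
   = [ln(513.1885/205.2036) + (0.0249 + 0.5·0.2482²)·3.8172] / (0.2482·√3.8172)
   = [0.916641 + 0.212624] / 0.484925 = 2.328743
d₂ = d₁ − σ√T = 2.328743 − 0.484925 = 1.843818
risk-neutral PD = N(−d₂) = N(-1.843818) = 0.032605

PD=0.0326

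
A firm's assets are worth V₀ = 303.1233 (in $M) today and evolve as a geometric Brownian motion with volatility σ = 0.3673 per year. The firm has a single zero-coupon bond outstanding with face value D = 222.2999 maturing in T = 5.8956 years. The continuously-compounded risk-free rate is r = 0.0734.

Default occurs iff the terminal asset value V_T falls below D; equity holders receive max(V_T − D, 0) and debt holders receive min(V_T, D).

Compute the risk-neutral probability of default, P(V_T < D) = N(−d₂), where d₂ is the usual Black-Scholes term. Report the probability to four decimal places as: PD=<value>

d₁ = [ln(V₀/D) + (r + σ²/2)T] / (σ√T)
   = [ln(303.1233/222.2999) + (0.0734 + 0.5·0.3673²)·5.8956] / (0.3673·√5.8956)
   = [0.310112 + 0.830423] / 0.891836 = 1.278862
d₂ = d₁ − σ√T = 1.278862 − 0.891836 = 0.387026
risk-neutral PD = N(−d₂) = N(-0.387026) = 0.349368

PD=0.3494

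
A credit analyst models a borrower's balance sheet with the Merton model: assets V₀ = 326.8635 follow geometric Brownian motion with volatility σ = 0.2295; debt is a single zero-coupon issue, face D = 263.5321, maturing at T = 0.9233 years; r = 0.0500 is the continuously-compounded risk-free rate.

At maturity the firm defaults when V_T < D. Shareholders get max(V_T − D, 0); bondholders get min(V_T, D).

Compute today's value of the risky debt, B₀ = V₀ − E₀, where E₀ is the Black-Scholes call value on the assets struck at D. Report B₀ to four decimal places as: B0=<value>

d₁ = [ln(V₀/D) + (r + σ²/2)T] / (σ√T)
   = [ln(326.8635/263.5321) + (0.0500 + 0.5·0.2295²)·0.9233] / (0.2295·√0.9233)
   = [0.215367 + 0.070480] / 0.220523 = 1.296226
d₂ = d₁ − σ√T = 1.296226 − 0.220523 = 1.075702
N(d₁) = 0.902551,  N(d₂) = 0.858970,  e^(−rT) = 0.954884
E₀ = V₀·N(d₁) − D·e^(−rT)·N(d₂)
   = 326.8635·0.902551 − 263.5321·0.954884·0.858970 = 78.857537
B₀ = V₀ − E₀ = 326.8635 − 78.857537 = 248.005963

B0=248.0060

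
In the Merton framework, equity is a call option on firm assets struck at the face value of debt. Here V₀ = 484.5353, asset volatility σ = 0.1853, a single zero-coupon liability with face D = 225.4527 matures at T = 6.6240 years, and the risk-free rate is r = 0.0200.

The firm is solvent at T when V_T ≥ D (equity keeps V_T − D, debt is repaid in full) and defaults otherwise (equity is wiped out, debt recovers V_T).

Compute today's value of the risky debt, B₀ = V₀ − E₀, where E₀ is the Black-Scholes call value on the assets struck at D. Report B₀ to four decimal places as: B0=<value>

B0=195.8073

d₁ = [ln(V₀/D) + (r + σ²/2)T] / (σ√T)
   = [ln(484.5353/225.4527) + (0.0200 + 0.5·0.1853²)·6.6240] / (0.1853·√6.6240)
   = [0.765080 + 0.246201] / 0.476909 = 2.120490
d₂ = d₁ − σ√T = 2.120490 − 0.476909 = 1.643581
N(d₁) = 0.983018,  N(d₂) = 0.949869,  e^(−rT) = 0.875920
E₀ = V₀·N(d₁) − D·e^(−rT)·N(d₂)
   = 484.5353·0.983018 − 225.4527·0.875920·0.949869 = 288.727990
B₀ = V₀ − E₀ = 484.5353 − 288.727990 = 195.807310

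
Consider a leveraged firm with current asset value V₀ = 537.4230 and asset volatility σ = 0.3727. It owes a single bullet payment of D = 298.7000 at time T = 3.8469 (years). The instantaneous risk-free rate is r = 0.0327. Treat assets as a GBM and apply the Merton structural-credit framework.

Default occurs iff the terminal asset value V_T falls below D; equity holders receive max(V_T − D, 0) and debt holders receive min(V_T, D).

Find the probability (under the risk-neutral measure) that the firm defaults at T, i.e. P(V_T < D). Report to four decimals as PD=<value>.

d₁ = [ln(V₀/D) + (r + σ²/2)T] / (σ√T)
   = [ln(537.4230/298.7000) + (0.0327 + 0.5·0.3727²)·3.8469] / (0.3727·√3.8469)
   = [0.587346 + 0.392971] / 0.730996 = 1.341070
d₂ = d₁ − σ√T = 1.341070 − 0.730996 = 0.610075
risk-neutral PD = N(−d₂) = N(-0.610075) = 0.270906

PD=0.2709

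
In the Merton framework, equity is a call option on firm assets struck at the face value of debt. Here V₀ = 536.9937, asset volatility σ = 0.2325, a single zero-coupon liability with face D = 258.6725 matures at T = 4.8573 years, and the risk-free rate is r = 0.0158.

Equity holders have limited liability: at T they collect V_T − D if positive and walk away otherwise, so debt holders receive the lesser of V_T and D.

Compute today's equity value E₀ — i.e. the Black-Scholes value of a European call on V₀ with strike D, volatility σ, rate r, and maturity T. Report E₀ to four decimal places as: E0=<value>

d₁ = [ln(V₀/D) + (r + σ²/2)T] / (σ√T)
   = [ln(536.9937/258.6725) + (0.0158 + 0.5·0.2325²)·4.8573] / (0.2325·√4.8573)
   = [0.730424 + 0.208029] / 0.512413 = 1.831437
d₂ = d₁ − σ√T = 1.831437 − 0.512413 = 1.319023
N(d₁) = 0.966482,  N(d₂) = 0.906419,  e^(−rT) = 0.926126
E₀ = V₀·N(d₁) − D·e^(−rT)·N(d₂)
   = 536.9937·0.966482 − 258.6725·0.926126·0.906419 = 301.850151

E0=301.8502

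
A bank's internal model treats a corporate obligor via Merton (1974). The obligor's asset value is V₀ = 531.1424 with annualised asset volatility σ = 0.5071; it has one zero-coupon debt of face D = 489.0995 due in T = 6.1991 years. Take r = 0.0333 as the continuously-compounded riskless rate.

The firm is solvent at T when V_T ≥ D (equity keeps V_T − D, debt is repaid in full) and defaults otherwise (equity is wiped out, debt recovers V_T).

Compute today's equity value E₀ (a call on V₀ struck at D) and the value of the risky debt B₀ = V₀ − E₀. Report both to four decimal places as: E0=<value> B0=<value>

E0=290.9043 B0=240.2381

d₁ = [ln(V₀/D) + (r + σ²/2)T] / (σ√T)
   = [ln(531.1424/489.0995) + (0.0333 + 0.5·0.5071²)·6.1991] / (0.5071·√6.1991)
   = [0.082464 + 1.003481] / 1.262577 = 0.860102
d₂ = d₁ − σ√T = 0.860102 − 1.262577 = -0.402475
N(d₁) = 0.805134,  N(d₂) = 0.343667,  e^(−rT) = 0.813483
E₀ = V₀·N(d₁) − D·e^(−rT)·N(d₂)
   = 531.1424·0.805134 − 489.0995·0.813483·0.343667 = 290.904278
B₀ = V₀ − E₀ = 531.1424 − 290.904278 = 240.238122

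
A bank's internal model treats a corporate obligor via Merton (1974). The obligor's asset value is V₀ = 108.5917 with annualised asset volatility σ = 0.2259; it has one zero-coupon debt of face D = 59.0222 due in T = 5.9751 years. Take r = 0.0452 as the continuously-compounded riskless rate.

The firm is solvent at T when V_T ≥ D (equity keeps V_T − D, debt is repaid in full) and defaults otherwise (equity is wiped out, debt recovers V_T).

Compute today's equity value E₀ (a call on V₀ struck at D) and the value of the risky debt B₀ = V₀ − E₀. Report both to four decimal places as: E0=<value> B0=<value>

E0=64.4256 B0=44.1661

d₁ = [ln(V₀/D) + (r + σ²/2)T] / (σ√T)
   = [ln(108.5917/59.0222) + (0.0452 + 0.5·0.2259²)·5.9751] / (0.2259·√5.9751)
   = [0.609681 + 0.422532] / 0.552190 = 1.869306
d₂ = d₁ − σ√T = 1.869306 − 0.552190 = 1.317116
N(d₁) = 0.969210,  N(d₂) = 0.906100,  e^(−rT) = 0.763323
E₀ = V₀·N(d₁) − D·e^(−rT)·N(d₂)
   = 108.5917·0.969210 − 59.0222·0.763323·0.906100 = 64.425640
B₀ = V₀ − E₀ = 108.5917 − 64.425640 = 44.166060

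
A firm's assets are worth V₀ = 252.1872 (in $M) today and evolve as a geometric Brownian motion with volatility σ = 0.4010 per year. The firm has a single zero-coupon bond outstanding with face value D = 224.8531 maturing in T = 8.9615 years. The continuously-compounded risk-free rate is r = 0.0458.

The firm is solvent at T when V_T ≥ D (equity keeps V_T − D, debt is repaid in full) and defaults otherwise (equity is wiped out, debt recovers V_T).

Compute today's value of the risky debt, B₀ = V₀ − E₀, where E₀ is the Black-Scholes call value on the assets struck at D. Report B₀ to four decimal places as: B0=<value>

B0=102.6925

d₁ = [ln(V₀/D) + (r + σ²/2)T] / (σ√T)
   = [ln(252.1872/224.8531) + (0.0458 + 0.5·0.4010²)·8.9615] / (0.4010·√8.9615)
   = [0.114724 + 1.130946] / 1.200424 = 1.037692
d₂ = d₁ − σ√T = 1.037692 − 1.200424 = -0.162732
N(d₁) = 0.850293,  N(d₂) = 0.435365,  e^(−rT) = 0.663360
E₀ = V₀·N(d₁) − D·e^(−rT)·N(d₂)
   = 252.1872·0.850293 − 224.8531·0.663360·0.435365 = 149.494666
B₀ = V₀ − E₀ = 252.1872 − 149.494666 = 102.692534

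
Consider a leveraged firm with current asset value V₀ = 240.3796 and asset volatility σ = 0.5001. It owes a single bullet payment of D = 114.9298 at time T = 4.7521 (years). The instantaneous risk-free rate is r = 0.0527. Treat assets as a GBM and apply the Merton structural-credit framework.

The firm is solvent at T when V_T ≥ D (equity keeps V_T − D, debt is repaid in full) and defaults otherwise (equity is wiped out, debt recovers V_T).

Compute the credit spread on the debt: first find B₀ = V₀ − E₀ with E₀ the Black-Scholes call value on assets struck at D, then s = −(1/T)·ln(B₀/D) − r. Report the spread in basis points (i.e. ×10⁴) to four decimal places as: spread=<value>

spread=371.7577

d₁ = [ln(V₀/D) + (r + σ²/2)T] / (σ√T)
   = [ln(240.3796/114.9298) + (0.0527 + 0.5·0.5001²)·4.7521] / (0.5001·√4.7521)
   = [0.737898 + 0.844686] / 1.090184 = 1.451667
d₂ = d₁ − σ√T = 1.451667 − 1.090184 = 0.361483
N(d₁) = 0.926703,  N(d₂) = 0.641131,  e^(−rT) = 0.778462
E₀ = V₀·N(d₁) − D·e^(−rT)·N(d₂)
   = 240.3796·0.926703 − 114.9298·0.778462·0.641131 = 165.399490
B₀ = V₀ − E₀ = 240.3796 − 165.399490 = 74.980110
spread = −(1/T)·ln(B₀/D) − r = −(1/4.7521)·ln(74.980110/114.9298) − 0.0527 = 0.03717577
in basis points: 0.03717577 × 10⁴ = 371.7577 bp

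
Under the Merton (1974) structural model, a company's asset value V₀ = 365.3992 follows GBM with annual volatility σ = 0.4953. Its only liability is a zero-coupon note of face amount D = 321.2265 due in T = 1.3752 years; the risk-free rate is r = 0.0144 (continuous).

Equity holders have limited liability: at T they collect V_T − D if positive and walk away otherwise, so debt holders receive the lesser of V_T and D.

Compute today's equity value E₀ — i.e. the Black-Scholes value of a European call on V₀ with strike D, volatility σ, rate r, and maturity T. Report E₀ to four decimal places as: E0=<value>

d₁ = [ln(V₀/D) + (r + σ²/2)T] / (σ√T)
   = [ln(365.3992/321.2265) + (0.0144 + 0.5·0.4953²)·1.3752] / (0.4953·√1.3752)
   = [0.128844 + 0.188486] / 0.580833 = 0.546337
d₂ = d₁ − σ√T = 0.546337 − 0.580833 = -0.034496
N(d₁) = 0.707583,  N(d₂) = 0.486241,  e^(−rT) = 0.980392
E₀ = V₀·N(d₁) − D·e^(−rT)·N(d₂)
   = 365.3992·0.707583 − 321.2265·0.980392·0.486241 = 105.419422

E0=105.4194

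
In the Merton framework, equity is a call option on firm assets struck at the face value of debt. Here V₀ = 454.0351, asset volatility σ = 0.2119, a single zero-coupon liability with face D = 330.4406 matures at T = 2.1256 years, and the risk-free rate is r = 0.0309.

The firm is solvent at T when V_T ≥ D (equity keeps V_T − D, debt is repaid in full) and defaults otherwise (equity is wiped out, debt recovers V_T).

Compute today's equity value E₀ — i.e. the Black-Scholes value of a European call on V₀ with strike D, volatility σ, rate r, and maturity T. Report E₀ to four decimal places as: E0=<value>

E0=150.5199

d₁ = [ln(V₀/D) + (r + σ²/2)T] / (σ√T)
   = [ln(454.0351/330.4406) + (0.0309 + 0.5·0.2119²)·2.1256] / (0.2119·√2.1256)
   = [0.317748 + 0.113402] / 0.308938 = 1.395586
d₂ = d₁ − σ√T = 1.395586 − 0.308938 = 1.086648
N(d₁) = 0.918580,  N(d₂) = 0.861404,  e^(−rT) = 0.936430
E₀ = V₀·N(d₁) − D·e^(−rT)·N(d₂)
   = 454.0351·0.918580 − 330.4406·0.936430·0.861404 = 150.519859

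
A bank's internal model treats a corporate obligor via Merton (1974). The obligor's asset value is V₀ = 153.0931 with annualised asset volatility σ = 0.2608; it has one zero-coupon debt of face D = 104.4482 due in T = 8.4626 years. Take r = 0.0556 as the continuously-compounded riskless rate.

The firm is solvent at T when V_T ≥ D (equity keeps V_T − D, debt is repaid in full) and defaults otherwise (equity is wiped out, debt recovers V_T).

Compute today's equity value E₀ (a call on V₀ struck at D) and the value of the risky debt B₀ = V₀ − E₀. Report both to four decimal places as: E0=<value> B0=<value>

d₁ = [ln(V₀/D) + (r + σ²/2)T] / (σ√T)
   = [ln(153.0931/104.4482) + (0.0556 + 0.5·0.2608²)·8.4626] / (0.2608·√8.4626)
   = [0.382355 + 0.758319] / 0.758681 = 1.503496
d₂ = d₁ − σ√T = 1.503496 − 0.758681 = 0.744814
N(d₁) = 0.933644,  N(d₂) = 0.771808,  e^(−rT) = 0.624677
E₀ = V₀·N(d₁) − D·e^(−rT)·N(d₂)
   = 153.0931·0.933644 − 104.4482·0.624677·0.771808 = 92.576828
B₀ = V₀ − E₀ = 153.0931 − 92.576828 = 60.516272

E0=92.5768 B0=60.5163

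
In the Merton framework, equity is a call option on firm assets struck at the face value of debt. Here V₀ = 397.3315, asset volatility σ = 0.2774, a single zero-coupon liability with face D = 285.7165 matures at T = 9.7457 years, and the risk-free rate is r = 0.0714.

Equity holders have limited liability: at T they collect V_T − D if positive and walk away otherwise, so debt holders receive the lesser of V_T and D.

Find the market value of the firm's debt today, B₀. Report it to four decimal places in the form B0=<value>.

d₁ = [ln(V₀/D) + (r + σ²/2)T] / (σ√T)
   = [ln(397.3315/285.7165) + (0.0714 + 0.5·0.2774²)·9.7457] / (0.2774·√9.7457)
   = [0.329771 + 1.070812] / 0.865990 = 1.617320
d₂ = d₁ − σ√T = 1.617320 − 0.865990 = 0.751330
N(d₁) = 0.947095,  N(d₂) = 0.773773,  e^(−rT) = 0.498654
E₀ = V₀·N(d₁) − D·e^(−rT)·N(d₂)
   = 397.3315·0.947095 − 285.7165·0.498654·0.773773 = 266.068580
B₀ = V₀ − E₀ = 397.3315 − 266.068580 = 131.262920

B0=131.2629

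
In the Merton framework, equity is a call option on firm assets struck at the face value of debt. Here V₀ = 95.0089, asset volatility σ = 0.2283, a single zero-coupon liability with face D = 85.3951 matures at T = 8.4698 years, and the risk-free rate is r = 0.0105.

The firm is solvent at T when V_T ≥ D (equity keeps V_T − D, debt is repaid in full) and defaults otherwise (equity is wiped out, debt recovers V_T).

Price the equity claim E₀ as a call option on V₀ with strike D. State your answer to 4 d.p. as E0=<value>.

d₁ = [ln(V₀/D) + (r + σ²/2)T] / (σ√T)
   = [ln(95.0089/85.3951) + (0.0105 + 0.5·0.2283²)·8.4698] / (0.2283·√8.4698)
   = [0.106682 + 0.309660] / 0.664420 = 0.626624
d₂ = d₁ − σ√T = 0.626624 − 0.664420 = -0.037795
N(d₁) = 0.734547,  N(d₂) = 0.484925,  e^(−rT) = 0.914907
E₀ = V₀·N(d₁) − D·e^(−rT)·N(d₂)
   = 95.0089·0.734547 − 85.3951·0.914907·0.484925 = 31.901995

E0=31.9020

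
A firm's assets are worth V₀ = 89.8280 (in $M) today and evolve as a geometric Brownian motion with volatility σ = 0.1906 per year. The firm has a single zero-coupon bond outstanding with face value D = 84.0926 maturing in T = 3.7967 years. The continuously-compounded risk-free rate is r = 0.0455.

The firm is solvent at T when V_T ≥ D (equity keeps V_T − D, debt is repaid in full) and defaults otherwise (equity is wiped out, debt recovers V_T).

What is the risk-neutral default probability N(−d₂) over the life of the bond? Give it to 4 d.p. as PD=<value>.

d₁ = [ln(V₀/D) + (r + σ²/2)T] / (σ√T)
   = [ln(89.8280/84.0926) + (0.0455 + 0.5·0.1906²)·3.7967] / (0.1906·√3.7967)
   = [0.065978 + 0.241714] / 0.371386 = 0.828495
d₂ = d₁ − σ√T = 0.828495 − 0.371386 = 0.457109
risk-neutral PD = N(−d₂) = N(-0.457109) = 0.323796

PD=0.3238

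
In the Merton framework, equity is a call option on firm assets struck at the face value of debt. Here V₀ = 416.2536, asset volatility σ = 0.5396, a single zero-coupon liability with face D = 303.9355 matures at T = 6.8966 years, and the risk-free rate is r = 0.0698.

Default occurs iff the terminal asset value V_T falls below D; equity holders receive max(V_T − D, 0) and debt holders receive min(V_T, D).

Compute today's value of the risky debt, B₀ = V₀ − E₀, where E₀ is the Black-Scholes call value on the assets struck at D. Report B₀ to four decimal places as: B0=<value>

B0=125.4014

d₁ = [ln(V₀/D) + (r + σ²/2)T] / (σ√T)
   = [ln(416.2536/303.9355) + (0.0698 + 0.5·0.5396²)·6.8966] / (0.5396·√6.8966)
   = [0.314479 + 1.485418] / 1.417064 = 1.270159
d₂ = d₁ − σ√T = 1.270159 − 1.417064 = -0.146905
N(d₁) = 0.897986,  N(d₂) = 0.441604,  e^(−rT) = 0.617928
E₀ = V₀·N(d₁) − D·e^(−rT)·N(d₂)
   = 416.2536·0.897986 − 303.9355·0.617928·0.441604 = 290.852183
B₀ = V₀ − E₀ = 416.2536 − 290.852183 = 125.401417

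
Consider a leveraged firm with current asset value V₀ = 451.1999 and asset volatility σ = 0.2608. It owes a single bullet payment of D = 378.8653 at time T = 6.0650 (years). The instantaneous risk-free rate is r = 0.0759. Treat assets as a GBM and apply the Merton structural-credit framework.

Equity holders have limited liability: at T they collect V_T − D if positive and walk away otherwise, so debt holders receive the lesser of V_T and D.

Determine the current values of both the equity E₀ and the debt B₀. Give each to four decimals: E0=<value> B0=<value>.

d₁ = [ln(V₀/D) + (r + σ²/2)T] / (σ√T)
   = [ln(451.1999/378.8653) + (0.0759 + 0.5·0.2608²)·6.0650] / (0.2608·√6.0650)
   = [0.174730 + 0.666594] / 0.642278 = 1.309906
d₂ = d₁ − σ√T = 1.309906 − 0.642278 = 0.667628
N(d₁) = 0.904886,  N(d₂) = 0.747814,  e^(−rT) = 0.631073
E₀ = V₀·N(d₁) − D·e^(−rT)·N(d₂)
   = 451.1999·0.904886 − 378.8653·0.631073·0.747814 = 229.488305
B₀ = V₀ − E₀ = 451.1999 − 229.488305 = 221.711595

E0=229.4883 B0=221.7116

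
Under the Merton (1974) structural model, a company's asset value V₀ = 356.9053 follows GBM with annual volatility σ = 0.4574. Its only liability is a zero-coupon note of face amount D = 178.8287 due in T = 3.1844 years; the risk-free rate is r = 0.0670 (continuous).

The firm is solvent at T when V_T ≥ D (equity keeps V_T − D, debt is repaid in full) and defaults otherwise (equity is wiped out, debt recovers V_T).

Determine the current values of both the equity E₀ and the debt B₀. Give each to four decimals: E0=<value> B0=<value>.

E0=224.2887 B0=132.6166

d₁ = [ln(V₀/D) + (r + σ²/2)T] / (σ√T)
   = [ln(356.9053/178.8287) + (0.0670 + 0.5·0.4574²)·3.1844] / (0.4574·√3.1844)
   = [0.691042 + 0.546467] / 0.816225 = 1.516136
d₂ = d₁ − σ√T = 1.516136 − 0.816225 = 0.699911
N(d₁) = 0.935258,  N(d₂) = 0.758009,  e^(−rT) = 0.807869
E₀ = V₀·N(d₁) − D·e^(−rT)·N(d₂)
   = 356.9053·0.935258 − 178.8287·0.807869·0.758009 = 224.288690
B₀ = V₀ − E₀ = 356.9053 − 224.288690 = 132.616610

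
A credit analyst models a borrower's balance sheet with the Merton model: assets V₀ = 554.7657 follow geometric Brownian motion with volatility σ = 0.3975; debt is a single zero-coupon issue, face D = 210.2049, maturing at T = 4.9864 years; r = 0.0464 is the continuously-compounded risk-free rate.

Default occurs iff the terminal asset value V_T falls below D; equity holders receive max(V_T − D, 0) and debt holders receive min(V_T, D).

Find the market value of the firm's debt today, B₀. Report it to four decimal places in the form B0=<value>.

B0=156.5665

d₁ = [ln(V₀/D) + (r + σ²/2)T] / (σ√T)
   = [ln(554.7657/210.2049) + (0.0464 + 0.5·0.3975²)·4.9864] / (0.3975·√4.9864)
   = [0.970463 + 0.625310] / 0.887627 = 1.797796
d₂ = d₁ − σ√T = 1.797796 − 0.887627 = 0.910169
N(d₁) = 0.963895,  N(d₂) = 0.818633,  e^(−rT) = 0.793447
E₀ = V₀·N(d₁) − D·e^(−rT)·N(d₂)
   = 554.7657·0.963895 − 210.2049·0.793447·0.818633 = 398.199201
B₀ = V₀ − E₀ = 554.7657 − 398.199201 = 156.566499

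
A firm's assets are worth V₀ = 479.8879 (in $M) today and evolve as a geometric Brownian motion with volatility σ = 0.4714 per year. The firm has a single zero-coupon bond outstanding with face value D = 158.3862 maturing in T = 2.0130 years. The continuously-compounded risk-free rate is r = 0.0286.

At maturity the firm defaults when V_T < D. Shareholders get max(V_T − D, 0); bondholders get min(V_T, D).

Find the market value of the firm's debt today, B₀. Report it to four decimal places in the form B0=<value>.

B0=146.7023

d₁ = [ln(V₀/D) + (r + σ²/2)T] / (σ√T)
   = [ln(479.8879/158.3862) + (0.0286 + 0.5·0.4714²)·2.0130] / (0.4714·√2.0130)
   = [1.108516 + 0.281234] / 0.668823 = 2.077903
d₂ = d₁ − σ√T = 2.077903 − 0.668823 = 1.409080
N(d₁) = 0.981141,  N(d₂) = 0.920594,  e^(−rT) = 0.944054
E₀ = V₀·N(d₁) − D·e^(−rT)·N(d₂)
   = 479.8879·0.981141 − 158.3862·0.944054·0.920594 = 333.185647
B₀ = V₀ − E₀ = 479.8879 − 333.185647 = 146.702253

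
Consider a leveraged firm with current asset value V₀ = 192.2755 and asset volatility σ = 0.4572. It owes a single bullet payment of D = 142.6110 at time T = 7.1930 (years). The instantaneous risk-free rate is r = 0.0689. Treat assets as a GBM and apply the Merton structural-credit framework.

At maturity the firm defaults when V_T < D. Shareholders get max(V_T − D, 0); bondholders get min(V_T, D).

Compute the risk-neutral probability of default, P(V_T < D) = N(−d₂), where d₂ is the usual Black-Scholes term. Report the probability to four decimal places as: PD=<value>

PD=0.4861

d₁ = [ln(V₀/D) + (r + σ²/2)T] / (σ√T)
   = [ln(192.2755/142.6110) + (0.0689 + 0.5·0.4572²)·7.1930] / (0.4572·√7.1930)
   = [0.298809 + 1.247381] / 1.226200 = 1.260960
d₂ = d₁ − σ√T = 1.260960 − 1.226200 = 0.034760
risk-neutral PD = N(−d₂) = N(-0.034760) = 0.486135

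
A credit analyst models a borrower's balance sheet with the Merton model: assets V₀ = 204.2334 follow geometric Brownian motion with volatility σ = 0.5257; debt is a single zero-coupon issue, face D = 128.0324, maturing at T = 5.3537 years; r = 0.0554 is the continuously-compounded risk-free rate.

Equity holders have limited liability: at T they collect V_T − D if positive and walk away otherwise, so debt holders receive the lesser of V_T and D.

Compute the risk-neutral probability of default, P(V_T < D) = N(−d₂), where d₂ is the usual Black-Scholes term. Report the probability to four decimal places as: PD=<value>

d₁ = [ln(V₀/D) + (r + σ²/2)T] / (σ√T)
   = [ln(204.2334/128.0324) + (0.0554 + 0.5·0.5257²)·5.3537] / (0.5257·√5.3537)
   = [0.466980 + 1.036371] / 1.216368 = 1.235934
d₂ = d₁ − σ√T = 1.235934 − 1.216368 = 0.019566
risk-neutral PD = N(−d₂) = N(-0.019566) = 0.492195

PD=0.4922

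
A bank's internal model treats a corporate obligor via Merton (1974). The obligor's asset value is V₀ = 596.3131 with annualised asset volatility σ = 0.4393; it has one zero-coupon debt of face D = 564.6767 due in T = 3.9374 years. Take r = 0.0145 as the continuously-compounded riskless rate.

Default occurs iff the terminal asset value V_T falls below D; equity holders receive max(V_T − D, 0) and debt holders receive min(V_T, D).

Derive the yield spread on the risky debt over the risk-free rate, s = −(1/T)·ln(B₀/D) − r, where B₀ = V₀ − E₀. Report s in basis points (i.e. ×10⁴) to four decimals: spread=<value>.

spread=908.2381

d₁ = [ln(V₀/D) + (r + σ²/2)T] / (σ√T)
   = [ln(596.3131/564.6767) + (0.0145 + 0.5·0.4393²)·3.9374] / (0.4393·√3.9374)
   = [0.054513 + 0.437021] / 0.871698 = 0.563880
d₂ = d₁ − σ√T = 0.563880 − 0.871698 = -0.307817
N(d₁) = 0.713582,  N(d₂) = 0.379111,  e^(−rT) = 0.944507
E₀ = V₀·N(d₁) − D·e^(−rT)·N(d₂)
   = 596.3131·0.713582 − 564.6767·0.944507·0.379111 = 223.323183
B₀ = V₀ − E₀ = 596.3131 − 223.323183 = 372.989917
spread = −(1/T)·ln(B₀/D) − r = −(1/3.9374)·ln(372.989917/564.6767) − 0.0145 = 0.09082381
in basis points: 0.09082381 × 10⁴ = 908.2381 bp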